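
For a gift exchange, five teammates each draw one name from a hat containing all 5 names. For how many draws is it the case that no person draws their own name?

The number of derangements of 5 is !5 = Σ_{k=0}^{5} (-1)^k·5!/k!
= 5! - 5!/1! + 5!/2! - 5!/3! + 5!/4! - 5!/5!
= 120 - 120 + 60 - 20 + 5 - 1
= 44

44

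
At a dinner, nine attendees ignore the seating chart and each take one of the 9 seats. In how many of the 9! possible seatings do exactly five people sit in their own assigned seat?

1134

Choose which 5 of the 9 are fixed: C(9,5) = 126.
The other 4 form a derangement: !4 = 9.
Total: 126 × 9 = 1134.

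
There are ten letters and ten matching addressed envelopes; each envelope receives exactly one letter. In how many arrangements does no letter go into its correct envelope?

1334961

The number of derangements of 10 is !10 = Σ_{k=0}^{10} (-1)^k·10!/k!
= 10! - 10!/1! + 10!/2! - 10!/3! + 10!/4! - 10!/5! + 10!/6! - 10!/7! + 10!/8! - 10!/9! + 10!/10!
= 3628800 - 3628800 + 1814400 - 604800 + 151200 - 30240 + 5040 - 720 + 90 - 10 + 1
= 1334961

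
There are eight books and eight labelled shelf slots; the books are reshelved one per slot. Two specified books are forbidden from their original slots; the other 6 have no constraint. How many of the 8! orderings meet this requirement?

30960

Inclusion-exclusion on the 2 forbidden self-matches:
Σ_{j=0}^{2} (-1)^j C(2,j)(8-j)!
= C(2,0)·8! - C(2,1)·7! + C(2,2)·6!
= 40320 - 10080 + 720
= 30960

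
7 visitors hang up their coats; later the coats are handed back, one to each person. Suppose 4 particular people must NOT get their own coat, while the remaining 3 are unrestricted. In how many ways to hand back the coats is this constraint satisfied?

Inclusion-exclusion on the 4 forbidden self-matches:
Σ_{j=0}^{4} (-1)^j C(4,j)(7-j)!
= C(4,0)·7! - C(4,1)·6! + C(4,2)·5! - C(4,3)·4! + C(4,4)·3!
= 5040 - 2880 + 720 - 96 + 6
= 2790

2790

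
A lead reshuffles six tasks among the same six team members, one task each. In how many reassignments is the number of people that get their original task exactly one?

264

Pick the single fixed position: C(6,1) = 6 ways.
The remaining 5 must be deranged: !5 = 44.
Total: 6 × 44 = 264.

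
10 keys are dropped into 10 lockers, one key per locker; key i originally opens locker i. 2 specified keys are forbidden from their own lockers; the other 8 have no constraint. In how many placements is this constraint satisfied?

Let A_j be the event that the j-th constrained one is fixed. By inclusion-exclusion over the 2 events:
Σ_{j=0}^{2} (-1)^j C(2,j)(10-j)!
= C(2,0)·10! - C(2,1)·9! + C(2,2)·8!
= 3628800 - 725760 + 40320
= 2943360

2943360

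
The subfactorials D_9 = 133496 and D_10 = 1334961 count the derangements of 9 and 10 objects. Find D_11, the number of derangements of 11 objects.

D_11 = (11-1)·(D_10 + D_9) = 10·(1334961 + 133496) = 10·1468457 = 14684570.

14684570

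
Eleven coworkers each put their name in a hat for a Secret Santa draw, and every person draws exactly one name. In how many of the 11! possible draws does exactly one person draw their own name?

14684571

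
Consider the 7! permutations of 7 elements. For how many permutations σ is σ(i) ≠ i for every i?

1854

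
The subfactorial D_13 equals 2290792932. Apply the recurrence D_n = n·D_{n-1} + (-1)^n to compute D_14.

32071101049

D_14 = 14·2290792932 + 1 = 32071101049.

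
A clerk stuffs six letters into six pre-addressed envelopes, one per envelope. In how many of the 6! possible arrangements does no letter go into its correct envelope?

Recurrence: !6 = 5·(!5 + !4).
!6 = 5·(44 + 9) = 5·53 = 265

265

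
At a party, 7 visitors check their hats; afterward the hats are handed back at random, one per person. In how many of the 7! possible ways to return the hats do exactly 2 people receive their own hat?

Pick the 2 fixed positions: C(7,2) = 21 ways.
The remaining 5 must be deranged: !5 = 44.
Total: 21 × 44 = 924.

924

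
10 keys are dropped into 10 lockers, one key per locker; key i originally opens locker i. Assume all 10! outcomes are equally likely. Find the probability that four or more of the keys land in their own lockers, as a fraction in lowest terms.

Favorable outcomes: Σ_{i≥4} C(10,i)·!(10-i) = 210·265 + 252·44 + 210·9 + 120·2 + 45·1 + 10·0 + 1·1 = 68914.
Total outcomes: 10! = 3628800.
Probability = 68914/3628800 = 34457/1814400.

34457/1814400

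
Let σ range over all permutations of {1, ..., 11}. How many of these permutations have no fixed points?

14684570

The subfactorial !11 = [11!/e] (nearest integer).
11! = 39916800, and 39916800/e ≈ 14684570.08, so !11 = 14684570.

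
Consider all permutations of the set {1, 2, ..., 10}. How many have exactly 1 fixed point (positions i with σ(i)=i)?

Choose which one of the 10 is fixed: C(10,1) = 10.
The remaining 9 must be deranged: !9 = 133496.
Total: 10 × 133496 = 1334960.

1334960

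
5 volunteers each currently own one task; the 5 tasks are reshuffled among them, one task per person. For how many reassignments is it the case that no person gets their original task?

44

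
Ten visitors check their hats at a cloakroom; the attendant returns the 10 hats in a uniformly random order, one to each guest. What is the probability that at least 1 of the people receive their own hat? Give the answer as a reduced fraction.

28319/44800

Favorable outcomes: Σ_{i≥1} C(10,i)·!(10-i) = 10·133496 + 45·14833 + 120·1854 + 210·265 + 252·44 + 210·9 + 120·2 + 45·1 + 10·0 + 1·1 = 2293839.
Total outcomes: 10! = 3628800.
Probability = 2293839/3628800 = 28319/44800.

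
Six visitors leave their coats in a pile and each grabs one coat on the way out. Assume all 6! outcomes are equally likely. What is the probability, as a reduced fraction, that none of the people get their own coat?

Favorable outcomes: !6 = 265.
Total outcomes: 6! = 720.
Probability = 265/720 = 53/144.

53/144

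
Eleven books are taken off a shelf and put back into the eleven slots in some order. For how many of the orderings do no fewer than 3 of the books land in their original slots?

3205379

Sum C(11,i)·!(11-i) for i = 3..11:
  i=3: C(11,3)·!8 = 165·14833 = 2447445
  i=4: C(11,4)·!7 = 330·1854 = 611820
  i=5: C(11,5)·!6 = 462·265 = 122430
  i=6: C(11,6)·!5 = 462·44 = 20328
  i=7: C(11,7)·!4 = 330·9 = 2970
  i=8: C(11,8)·!3 = 165·2 = 330
  i=9: C(11,9)·!2 = 55·1 = 55
  i=10: C(11,10)·!1 = 11·0 = 0
  i=11: C(11,11)·!0 = 1·1 = 1
Total = 3205379.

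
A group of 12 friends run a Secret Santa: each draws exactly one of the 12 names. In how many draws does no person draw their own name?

176214841

Use !n = (n-1)(!(n-1) + !(n-2)).
!12 = 11·(14684570 + 1334961) = 11·16019531 = 176214841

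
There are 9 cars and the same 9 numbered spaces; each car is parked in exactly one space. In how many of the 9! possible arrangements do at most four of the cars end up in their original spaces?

361541

# with exactly i fixed is C(9,i)·!(9-i); sum over i=0..4:
  i=0: C(9,0)·!9 = 1·133496 = 133496
  i=1: C(9,1)·!8 = 9·14833 = 133497
  i=2: C(9,2)·!7 = 36·1854 = 66744
  i=3: C(9,3)·!6 = 84·265 = 22260
  i=4: C(9,4)·!5 = 126·44 = 5544
Total = 361541.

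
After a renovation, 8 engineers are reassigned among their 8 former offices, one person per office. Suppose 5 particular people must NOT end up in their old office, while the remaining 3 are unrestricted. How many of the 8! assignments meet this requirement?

21234

Let A_j be the event that the j-th constrained one is fixed. By inclusion-exclusion over the 5 events:
Σ_{j=0}^{5} (-1)^j C(5,j)(8-j)!
= C(5,0)·8! - C(5,1)·7! + C(5,2)·6! - C(5,3)·5! + C(5,4)·4! - C(5,5)·3!
= 40320 - 25200 + 7200 - 1200 + 120 - 6
= 21234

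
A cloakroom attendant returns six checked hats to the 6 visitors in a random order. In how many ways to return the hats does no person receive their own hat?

265

By inclusion-exclusion, !6 = Σ (-1)^k · 6!/k! for k=0..6
= 6! - 6!/1! + 6!/2! - 6!/3! + 6!/4! - 6!/5! + 6!/6!
= 720 - 720 + 360 - 120 + 30 - 6 + 1
= 265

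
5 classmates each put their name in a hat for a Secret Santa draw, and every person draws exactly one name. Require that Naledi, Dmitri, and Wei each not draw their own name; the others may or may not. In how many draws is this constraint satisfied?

Inclusion-exclusion on the 3 forbidden self-matches:
Σ_{j=0}^{3} (-1)^j C(3,j)(5-j)!
= C(3,0)·5! - C(3,1)·4! + C(3,2)·3! - C(3,3)·2!
= 120 - 72 + 18 - 2
= 64

64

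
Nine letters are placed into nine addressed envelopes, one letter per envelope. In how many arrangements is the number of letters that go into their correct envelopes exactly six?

168

Choose which 6 of the 9 are fixed: C(9,6) = 84.
The other 3 form a derangement: !3 = 2.
Total: 84 × 2 = 168.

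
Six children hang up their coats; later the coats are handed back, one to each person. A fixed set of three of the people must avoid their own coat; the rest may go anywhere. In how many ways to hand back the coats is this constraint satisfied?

Inclusion-exclusion on the 3 forbidden self-matches:
Σ_{j=0}^{3} (-1)^j C(3,j)(6-j)!
= C(3,0)·6! - C(3,1)·5! + C(3,2)·4! - C(3,3)·3!
= 720 - 360 + 72 - 6
= 426

426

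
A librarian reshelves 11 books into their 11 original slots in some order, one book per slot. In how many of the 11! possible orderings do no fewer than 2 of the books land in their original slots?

10547659

Sum C(11,i)·!(11-i) for i = 2..11:
  i=2: C(11,2)·!9 = 55·133496 = 7342280
  i=3: C(11,3)·!8 = 165·14833 = 2447445
  i=4: C(11,4)·!7 = 330·1854 = 611820
  i=5: C(11,5)·!6 = 462·265 = 122430
  i=6: C(11,6)·!5 = 462·44 = 20328
  i=7: C(11,7)·!4 = 330·9 = 2970
  i=8: C(11,8)·!3 = 165·2 = 330
  i=9: C(11,9)·!2 = 55·1 = 55
  i=10: C(11,10)·!1 = 11·0 = 0
  i=11: C(11,11)·!0 = 1·1 = 1
Total = 10547659.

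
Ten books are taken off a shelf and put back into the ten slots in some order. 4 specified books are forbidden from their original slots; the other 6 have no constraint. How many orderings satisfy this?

2399760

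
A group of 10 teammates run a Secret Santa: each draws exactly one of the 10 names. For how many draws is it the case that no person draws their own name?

1334961

The number of derangements of 10 is !10 = Σ_{k=0}^{10} (-1)^k·10!/k!
= 10! - 10!/1! + 10!/2! - 10!/3! + 10!/4! - 10!/5! + 10!/6! - 10!/7! + 10!/8! - 10!/9! + 10!/10!
= 3628800 - 3628800 + 1814400 - 604800 + 151200 - 30240 + 5040 - 720 + 90 - 10 + 1
= 1334961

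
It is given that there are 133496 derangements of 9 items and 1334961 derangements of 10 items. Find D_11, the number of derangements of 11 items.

D_11 = (11-1)·(D_10 + D_9) = 10·(1334961 + 133496) = 10·1468457 = 14684570.

14684570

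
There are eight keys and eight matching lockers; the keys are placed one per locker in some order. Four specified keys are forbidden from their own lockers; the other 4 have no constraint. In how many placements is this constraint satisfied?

Let A_j be the event that the j-th constrained one is fixed. By inclusion-exclusion over the 4 events:
Σ_{j=0}^{4} (-1)^j C(4,j)(8-j)!
= C(4,0)·8! - C(4,1)·7! + C(4,2)·6! - C(4,3)·5! + C(4,4)·4!
= 40320 - 20160 + 4320 - 480 + 24
= 24024

24024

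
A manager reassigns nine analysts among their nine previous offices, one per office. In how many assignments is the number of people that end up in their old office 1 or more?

# with exactly i fixed is C(9,i)·!(9-i); sum over i=1..9:
  i=1: C(9,1)·!8 = 9·14833 = 133497
  i=2: C(9,2)·!7 = 36·1854 = 66744
  i=3: C(9,3)·!6 = 84·265 = 22260
  i=4: C(9,4)·!5 = 126·44 = 5544
  i=5: C(9,5)·!4 = 126·9 = 1134
  i=6: C(9,6)·!3 = 84·2 = 168
  i=7: C(9,7)·!2 = 36·1 = 36
  i=8: C(9,8)·!1 = 9·0 = 0
  i=9: C(9,9)·!0 = 1·1 = 1
Total = 229384.

229384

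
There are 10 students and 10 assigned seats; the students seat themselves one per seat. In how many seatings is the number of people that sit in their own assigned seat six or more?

2176

# with exactly i fixed is C(10,i)·!(10-i); sum over i=6..10:
  i=6: C(10,6)·!4 = 210·9 = 1890
  i=7: C(10,7)·!3 = 120·2 = 240
  i=8: C(10,8)·!2 = 45·1 = 45
  i=9: C(10,9)·!1 = 10·0 = 0
  i=10: C(10,10)·!0 = 1·1 = 1
Total = 2176.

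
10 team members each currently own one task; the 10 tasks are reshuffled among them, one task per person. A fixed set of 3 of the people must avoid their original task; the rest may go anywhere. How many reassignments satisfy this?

Inclusion-exclusion on the 3 forbidden self-matches:
Σ_{j=0}^{3} (-1)^j C(3,j)(10-j)!
= C(3,0)·10! - C(3,1)·9! + C(3,2)·8! - C(3,3)·7!
= 3628800 - 1088640 + 120960 - 5040
= 2656080

2656080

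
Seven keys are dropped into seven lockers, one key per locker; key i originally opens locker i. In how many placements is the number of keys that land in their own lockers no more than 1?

3709

# with exactly i fixed is C(7,i)·!(7-i); sum over i=0..1:
  i=0: C(7,0)·!7 = 1·1854 = 1854
  i=1: C(7,1)·!6 = 7·265 = 1855
Total = 3709.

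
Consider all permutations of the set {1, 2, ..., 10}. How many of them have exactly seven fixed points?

Pick the 7 fixed positions: C(10,7) = 120 ways.
The other 3 form a derangement: !3 = 2.
Total: 120 × 2 = 240.

240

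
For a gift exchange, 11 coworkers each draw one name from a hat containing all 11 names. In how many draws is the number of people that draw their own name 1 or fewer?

Sum C(11,i)·!(11-i) for i = 0..1:
  i=0: C(11,0)·!11 = 1·14684570 = 14684570
  i=1: C(11,1)·!10 = 11·1334961 = 14684571
Total = 29369141.

29369141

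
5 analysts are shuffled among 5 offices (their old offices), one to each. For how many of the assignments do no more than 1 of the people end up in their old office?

89

# with exactly i fixed is C(5,i)·!(5-i); sum over i=0..1:
  i=0: C(5,0)·!5 = 1·44 = 44
  i=1: C(5,1)·!4 = 5·9 = 45
Total = 89.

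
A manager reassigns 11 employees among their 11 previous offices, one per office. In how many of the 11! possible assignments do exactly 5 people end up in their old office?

122430

Pick the 5 fixed positions: C(11,5) = 462 ways.
The other 6 form a derangement: !6 = 265.
Total: 462 × 265 = 122430.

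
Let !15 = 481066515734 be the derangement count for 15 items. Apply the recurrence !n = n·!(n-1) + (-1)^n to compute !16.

!16 = 16·481066515734 + 1 = 7697064251745.

7697064251745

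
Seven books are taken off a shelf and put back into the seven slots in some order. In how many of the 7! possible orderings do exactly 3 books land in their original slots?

315

Pick the 3 fixed positions: C(7,3) = 35 ways.
The remaining 4 must be deranged: !4 = 9.
Total: 35 × 9 = 315.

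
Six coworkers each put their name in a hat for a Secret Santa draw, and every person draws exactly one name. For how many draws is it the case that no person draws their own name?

265

Use !n = n·!(n-1) + (-1)^n.
!6 = 6·44 + 1 = 265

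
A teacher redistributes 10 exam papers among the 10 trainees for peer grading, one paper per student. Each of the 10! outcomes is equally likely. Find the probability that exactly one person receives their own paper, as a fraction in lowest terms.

16687/45360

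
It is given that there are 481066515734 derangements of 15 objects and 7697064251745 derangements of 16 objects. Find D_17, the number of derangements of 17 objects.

D_17 = (17-1)·(D_16 + D_15) = 16·(7697064251745 + 481066515734) = 16·8178130767479 = 130850092279664.

130850092279664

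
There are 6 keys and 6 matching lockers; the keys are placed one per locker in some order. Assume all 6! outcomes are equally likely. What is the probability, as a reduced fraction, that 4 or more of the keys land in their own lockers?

Favorable outcomes: Σ_{i≥4} C(6,i)·!(6-i) = 15·1 + 6·0 + 1·1 = 16.
Total outcomes: 6! = 720.
Probability = 16/720 = 1/45.

1/45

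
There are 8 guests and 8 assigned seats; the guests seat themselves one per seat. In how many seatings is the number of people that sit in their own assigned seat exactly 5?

Pick the 5 fixed positions: C(8,5) = 56 ways.
The other 3 form a derangement: !3 = 2.
Total: 56 × 2 = 112.

112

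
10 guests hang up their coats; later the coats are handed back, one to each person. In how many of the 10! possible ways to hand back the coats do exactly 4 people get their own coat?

55650

Pick the 4 fixed positions: C(10,4) = 210 ways.
The other 6 form a derangement: !6 = 265.
Total: 210 × 265 = 55650.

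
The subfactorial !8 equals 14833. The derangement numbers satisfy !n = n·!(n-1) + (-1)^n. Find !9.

133496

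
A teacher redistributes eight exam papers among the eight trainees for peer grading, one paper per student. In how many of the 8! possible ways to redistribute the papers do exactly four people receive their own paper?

630

Choose which 4 of the 8 are fixed: C(8,4) = 70.
The remaining 4 must be deranged: !4 = 9.
Total: 70 × 9 = 630.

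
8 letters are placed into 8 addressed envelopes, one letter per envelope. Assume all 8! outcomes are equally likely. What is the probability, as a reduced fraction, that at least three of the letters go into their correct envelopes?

Favorable outcomes: Σ_{i≥3} C(8,i)·!(8-i) = 56·44 + 70·9 + 56·2 + 28·1 + 8·0 + 1·1 = 3235.
Total outcomes: 8! = 40320.
Probability = 3235/40320 = 647/8064.

647/8064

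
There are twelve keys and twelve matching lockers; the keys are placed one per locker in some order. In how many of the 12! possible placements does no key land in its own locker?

176214841

Recurrence: !12 = 12·!11 + (-1)^12.
!12 = 12·14684570 + 1 = 176214841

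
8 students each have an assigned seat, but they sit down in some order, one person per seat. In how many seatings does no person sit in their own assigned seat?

14833

The number of derangements of 8 is !8 = Σ_{k=0}^{8} (-1)^k·8!/k!
= 8! - 8!/1! + 8!/2! - 8!/3! + 8!/4! - 8!/5! + 8!/6! - 8!/7! + 8!/8!
= 40320 - 40320 + 20160 - 6720 + 1680 - 336 + 56 - 8 + 1
= 14833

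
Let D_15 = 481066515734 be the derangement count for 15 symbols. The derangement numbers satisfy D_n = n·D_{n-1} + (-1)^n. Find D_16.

7697064251745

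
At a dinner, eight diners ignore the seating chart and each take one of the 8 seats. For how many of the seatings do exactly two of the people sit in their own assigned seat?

Choose which 2 of the 8 are fixed: C(8,2) = 28.
The remaining 6 must be deranged: !6 = 265.
Total: 28 × 265 = 7420.

7420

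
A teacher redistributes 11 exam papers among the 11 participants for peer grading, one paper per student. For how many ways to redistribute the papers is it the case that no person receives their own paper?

The number of derangements of 11 is !11 = Σ_{k=0}^{11} (-1)^k·11!/k!
= 11! - 11!/1! + 11!/2! - 11!/3! + 11!/4! - 11!/5! + 11!/6! - 11!/7! + 11!/8! - 11!/9! + 11!/10! - 11!/11!
= 39916800 - 39916800 + 19958400 - 6652800 + 1663200 - 332640 + 55440 - 7920 + 990 - 110 + 11 - 1
= 14684570

14684570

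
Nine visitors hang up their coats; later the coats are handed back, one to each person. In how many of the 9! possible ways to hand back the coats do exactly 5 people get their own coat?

1134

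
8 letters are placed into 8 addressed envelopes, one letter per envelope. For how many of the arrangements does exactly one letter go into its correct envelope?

14832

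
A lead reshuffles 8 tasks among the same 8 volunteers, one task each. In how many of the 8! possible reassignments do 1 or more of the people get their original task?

25487

# with exactly i fixed is C(8,i)·!(8-i); sum over i=1..8:
  i=1: C(8,1)·!7 = 8·1854 = 14832
  i=2: C(8,2)·!6 = 28·265 = 7420
  i=3: C(8,3)·!5 = 56·44 = 2464
  i=4: C(8,4)·!4 = 70·9 = 630
  i=5: C(8,5)·!3 = 56·2 = 112
  i=6: C(8,6)·!2 = 28·1 = 28
  i=7: C(8,7)·!1 = 8·0 = 0
  i=8: C(8,8)·!0 = 1·1 = 1
Total = 25487.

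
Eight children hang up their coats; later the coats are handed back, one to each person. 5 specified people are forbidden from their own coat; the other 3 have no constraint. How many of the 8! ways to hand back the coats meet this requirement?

21234

Let A_j be the event that the j-th constrained one is fixed. By inclusion-exclusion over the 5 events:
Σ_{j=0}^{5} (-1)^j C(5,j)(8-j)!
= C(5,0)·8! - C(5,1)·7! + C(5,2)·6! - C(5,3)·5! + C(5,4)·4! - C(5,5)·3!
= 40320 - 25200 + 7200 - 1200 + 120 - 6
= 21234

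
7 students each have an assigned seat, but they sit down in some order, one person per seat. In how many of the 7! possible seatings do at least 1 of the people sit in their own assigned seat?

3186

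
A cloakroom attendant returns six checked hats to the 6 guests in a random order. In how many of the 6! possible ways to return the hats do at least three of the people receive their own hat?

# with exactly i fixed is C(6,i)·!(6-i); sum over i=3..6:
  i=3: C(6,3)·!3 = 20·2 = 40
  i=4: C(6,4)·!2 = 15·1 = 15
  i=5: C(6,5)·!1 = 6·0 = 0
  i=6: C(6,6)·!0 = 1·1 = 1
Total = 56.

56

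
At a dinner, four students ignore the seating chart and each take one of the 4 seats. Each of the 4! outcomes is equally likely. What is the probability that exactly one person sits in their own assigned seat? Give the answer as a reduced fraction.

Favorable outcomes: C(4,1)·!3 = 4·2 = 8.
Total outcomes: 4! = 24.
Probability = 8/24 = 1/3.

1/3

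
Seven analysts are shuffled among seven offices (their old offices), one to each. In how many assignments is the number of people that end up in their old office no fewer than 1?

3186

Sum C(7,i)·!(7-i) for i = 1..7:
  i=1: C(7,1)·!6 = 7·265 = 1855
  i=2: C(7,2)·!5 = 21·44 = 924
  i=3: C(7,3)·!4 = 35·9 = 315
  i=4: C(7,4)·!3 = 35·2 = 70
  i=5: C(7,5)·!2 = 21·1 = 21
  i=6: C(7,6)·!1 = 7·0 = 0
  i=7: C(7,7)·!0 = 1·1 = 1
Total = 3186.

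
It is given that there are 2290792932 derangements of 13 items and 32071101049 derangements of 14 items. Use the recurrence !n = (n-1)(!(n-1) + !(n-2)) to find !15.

!15 = (15-1)·(!14 + !13) = 14·(32071101049 + 2290792932) = 14·34361893981 = 481066515734.

481066515734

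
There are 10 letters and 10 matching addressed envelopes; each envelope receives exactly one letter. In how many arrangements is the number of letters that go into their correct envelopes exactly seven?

Choose which 7 of the 10 are fixed: C(10,7) = 120.
The remaining 3 must be deranged: !3 = 2.
Total: 120 × 2 = 240.

240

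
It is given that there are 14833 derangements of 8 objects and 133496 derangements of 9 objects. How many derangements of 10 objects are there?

1334961

D_10 = (10-1)·(D_9 + D_8) = 9·(133496 + 14833) = 9·148329 = 1334961.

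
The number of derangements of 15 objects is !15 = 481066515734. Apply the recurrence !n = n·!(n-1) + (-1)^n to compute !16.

!16 = 16·481066515734 + 1 = 7697064251745.

7697064251745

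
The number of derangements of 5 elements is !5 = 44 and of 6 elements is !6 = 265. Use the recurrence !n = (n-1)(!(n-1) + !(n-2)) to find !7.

1854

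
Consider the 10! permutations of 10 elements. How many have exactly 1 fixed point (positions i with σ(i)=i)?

Choose which one of the 10 is fixed: C(10,1) = 10.
The remaining 9 must be deranged: !9 = 133496.
Total: 10 × 133496 = 1334960.

1334960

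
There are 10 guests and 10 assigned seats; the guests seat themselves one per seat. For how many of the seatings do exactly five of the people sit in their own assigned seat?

11088

Pick the 5 fixed positions: C(10,5) = 252 ways.
The remaining 5 must be deranged: !5 = 44.
Total: 252 × 44 = 11088.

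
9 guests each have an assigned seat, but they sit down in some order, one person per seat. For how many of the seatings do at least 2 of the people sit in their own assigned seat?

95887

Sum C(9,i)·!(9-i) for i = 2..9:
  i=2: C(9,2)·!7 = 36·1854 = 66744
  i=3: C(9,3)·!6 = 84·265 = 22260
  i=4: C(9,4)·!5 = 126·44 = 5544
  i=5: C(9,5)·!4 = 126·9 = 1134
  i=6: C(9,6)·!3 = 84·2 = 168
  i=7: C(9,7)·!2 = 36·1 = 36
  i=8: C(9,8)·!1 = 9·0 = 0
  i=9: C(9,9)·!0 = 1·1 = 1
Total = 95887.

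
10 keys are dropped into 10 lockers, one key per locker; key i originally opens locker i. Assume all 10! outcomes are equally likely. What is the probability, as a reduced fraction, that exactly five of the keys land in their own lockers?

11/3600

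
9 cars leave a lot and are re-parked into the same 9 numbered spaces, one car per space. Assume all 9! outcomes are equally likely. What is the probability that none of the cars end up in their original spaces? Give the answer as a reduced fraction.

Favorable outcomes: !9 = 133496.
Total outcomes: 9! = 362880.
Probability = 133496/362880 = 16687/45360.

16687/45360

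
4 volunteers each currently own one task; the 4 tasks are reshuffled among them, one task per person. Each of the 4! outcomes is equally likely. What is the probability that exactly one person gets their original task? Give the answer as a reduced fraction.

1/3

Favorable outcomes: C(4,1)·!3 = 4·2 = 8.
Total outcomes: 4! = 24.
Probability = 8/24 = 1/3.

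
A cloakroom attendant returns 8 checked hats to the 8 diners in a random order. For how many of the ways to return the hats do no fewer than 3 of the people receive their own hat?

3235

# with exactly i fixed is C(8,i)·!(8-i); sum over i=3..8:
  i=3: C(8,3)·!5 = 56·44 = 2464
  i=4: C(8,4)·!4 = 70·9 = 630
  i=5: C(8,5)·!3 = 56·2 = 112
  i=6: C(8,6)·!2 = 28·1 = 28
  i=7: C(8,7)·!1 = 8·0 = 0
  i=8: C(8,8)·!0 = 1·1 = 1
Total = 3235.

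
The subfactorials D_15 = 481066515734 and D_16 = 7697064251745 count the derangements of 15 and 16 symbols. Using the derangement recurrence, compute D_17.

D_17 = (17-1)·(D_16 + D_15) = 16·(7697064251745 + 481066515734) = 16·8178130767479 = 130850092279664.

130850092279664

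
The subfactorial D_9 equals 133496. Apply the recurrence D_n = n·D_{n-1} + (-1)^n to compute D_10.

1334961

D_10 = 10·133496 + 1 = 1334961.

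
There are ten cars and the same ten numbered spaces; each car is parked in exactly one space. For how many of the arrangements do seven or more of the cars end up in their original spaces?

286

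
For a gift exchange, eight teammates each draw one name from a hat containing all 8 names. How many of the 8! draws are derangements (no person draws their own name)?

Recurrence: !8 = 7·(!7 + !6).
!8 = 7·(1854 + 265) = 7·2119 = 14833

14833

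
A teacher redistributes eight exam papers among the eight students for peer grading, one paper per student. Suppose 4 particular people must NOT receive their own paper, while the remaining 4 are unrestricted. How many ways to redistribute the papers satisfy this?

24024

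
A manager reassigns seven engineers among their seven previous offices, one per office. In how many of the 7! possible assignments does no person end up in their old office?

1854

Recurrence: !7 = 6·(!6 + !5).
!7 = 6·(265 + 44) = 6·309 = 1854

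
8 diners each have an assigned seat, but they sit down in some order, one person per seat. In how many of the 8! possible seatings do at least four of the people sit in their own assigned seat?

# with exactly i fixed is C(8,i)·!(8-i); sum over i=4..8:
  i=4: C(8,4)·!4 = 70·9 = 630
  i=5: C(8,5)·!3 = 56·2 = 112
  i=6: C(8,6)·!2 = 28·1 = 28
  i=7: C(8,7)·!1 = 8·0 = 0
  i=8: C(8,8)·!0 = 1·1 = 1
Total = 771.

771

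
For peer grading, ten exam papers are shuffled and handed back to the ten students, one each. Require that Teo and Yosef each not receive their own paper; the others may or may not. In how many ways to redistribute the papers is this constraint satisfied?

Inclusion-exclusion on the 2 forbidden self-matches:
Σ_{j=0}^{2} (-1)^j C(2,j)(10-j)!
= C(2,0)·10! - C(2,1)·9! + C(2,2)·8!
= 3628800 - 725760 + 40320
= 2943360

2943360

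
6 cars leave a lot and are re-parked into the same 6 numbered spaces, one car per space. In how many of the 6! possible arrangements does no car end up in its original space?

The subfactorial !6 = [6!/e] (nearest integer).
6! = 720, and 720/e ≈ 264.87, so !6 = 265.

265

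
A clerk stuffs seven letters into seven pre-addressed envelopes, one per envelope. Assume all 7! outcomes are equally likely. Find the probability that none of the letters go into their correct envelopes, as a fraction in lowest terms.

103/280

Favorable outcomes: !7 = 1854.
Total outcomes: 7! = 5040.
Probability = 1854/5040 = 103/280.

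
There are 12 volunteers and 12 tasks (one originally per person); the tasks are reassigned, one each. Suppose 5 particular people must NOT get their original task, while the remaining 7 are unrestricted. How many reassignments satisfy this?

312273360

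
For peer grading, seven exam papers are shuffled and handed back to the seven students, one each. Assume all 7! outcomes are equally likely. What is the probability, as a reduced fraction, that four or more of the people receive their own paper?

Favorable outcomes: Σ_{i≥4} C(7,i)·!(7-i) = 35·2 + 21·1 + 7·0 + 1·1 = 92.
Total outcomes: 7! = 5040.
Probability = 92/5040 = 23/1260.

23/1260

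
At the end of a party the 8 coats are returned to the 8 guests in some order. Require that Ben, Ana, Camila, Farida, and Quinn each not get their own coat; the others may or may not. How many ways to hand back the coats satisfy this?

Inclusion-exclusion on the 5 forbidden self-matches:
Σ_{j=0}^{5} (-1)^j C(5,j)(8-j)!
= C(5,0)·8! - C(5,1)·7! + C(5,2)·6! - C(5,3)·5! + C(5,4)·4! - C(5,5)·3!
= 40320 - 25200 + 7200 - 1200 + 120 - 6
= 21234

21234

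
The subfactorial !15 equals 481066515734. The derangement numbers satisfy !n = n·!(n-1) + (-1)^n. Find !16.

7697064251745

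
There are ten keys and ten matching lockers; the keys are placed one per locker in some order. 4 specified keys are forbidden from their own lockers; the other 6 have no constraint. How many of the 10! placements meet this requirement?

Let A_j be the event that the j-th constrained one is fixed. By inclusion-exclusion over the 4 events:
Σ_{j=0}^{4} (-1)^j C(4,j)(10-j)!
= C(4,0)·10! - C(4,1)·9! + C(4,2)·8! - C(4,3)·7! + C(4,4)·6!
= 3628800 - 1451520 + 241920 - 20160 + 720
= 2399760

2399760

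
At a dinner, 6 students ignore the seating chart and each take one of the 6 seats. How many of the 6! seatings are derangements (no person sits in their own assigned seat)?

265

Use !n = (n-1)(!(n-1) + !(n-2)).
!6 = 5·(44 + 9) = 5·53 = 265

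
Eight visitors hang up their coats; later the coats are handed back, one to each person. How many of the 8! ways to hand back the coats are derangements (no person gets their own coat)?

14833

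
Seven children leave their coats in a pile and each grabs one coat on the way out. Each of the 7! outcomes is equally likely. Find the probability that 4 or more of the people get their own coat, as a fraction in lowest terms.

23/1260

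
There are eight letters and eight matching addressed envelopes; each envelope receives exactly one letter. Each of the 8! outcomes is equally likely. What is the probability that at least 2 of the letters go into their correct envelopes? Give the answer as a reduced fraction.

Favorable outcomes: Σ_{i≥2} C(8,i)·!(8-i) = 28·265 + 56·44 + 70·9 + 56·2 + 28·1 + 8·0 + 1·1 = 10655.
Total outcomes: 8! = 40320.
Probability = 10655/40320 = 2131/8064.

2131/8064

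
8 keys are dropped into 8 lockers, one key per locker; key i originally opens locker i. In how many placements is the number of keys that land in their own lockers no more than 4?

40179

# with exactly i fixed is C(8,i)·!(8-i); sum over i=0..4:
  i=0: C(8,0)·!8 = 1·14833 = 14833
  i=1: C(8,1)·!7 = 8·1854 = 14832
  i=2: C(8,2)·!6 = 28·265 = 7420
  i=3: C(8,3)·!5 = 56·44 = 2464
  i=4: C(8,4)·!4 = 70·9 = 630
Total = 40179.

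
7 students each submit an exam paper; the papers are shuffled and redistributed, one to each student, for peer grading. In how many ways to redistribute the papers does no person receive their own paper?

!7 is the nearest integer to 7!/e.
7! = 5040, and 5040/e ≈ 1854.11, so !7 = 1854.

1854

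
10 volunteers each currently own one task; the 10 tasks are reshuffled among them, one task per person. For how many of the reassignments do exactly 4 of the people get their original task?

55650

Pick the 4 fixed positions: C(10,4) = 210 ways.
The remaining 6 must be deranged: !6 = 265.
Total: 210 × 265 = 55650.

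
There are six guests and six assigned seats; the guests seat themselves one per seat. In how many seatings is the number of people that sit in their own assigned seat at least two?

191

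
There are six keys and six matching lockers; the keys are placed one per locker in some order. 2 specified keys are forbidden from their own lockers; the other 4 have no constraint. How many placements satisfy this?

504

Let A_j be the event that the j-th constrained one is fixed. By inclusion-exclusion over the 2 events:
Σ_{j=0}^{2} (-1)^j C(2,j)(6-j)!
= C(2,0)·6! - C(2,1)·5! + C(2,2)·4!
= 720 - 240 + 24
= 504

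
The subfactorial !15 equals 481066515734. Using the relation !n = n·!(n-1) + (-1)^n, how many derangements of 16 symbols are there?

!16 = 16·481066515734 + 1 = 7697064251745.

7697064251745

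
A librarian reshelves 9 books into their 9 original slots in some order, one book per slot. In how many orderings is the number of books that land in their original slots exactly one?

133497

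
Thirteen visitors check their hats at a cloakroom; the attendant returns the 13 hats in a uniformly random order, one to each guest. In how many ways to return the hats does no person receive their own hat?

2290792932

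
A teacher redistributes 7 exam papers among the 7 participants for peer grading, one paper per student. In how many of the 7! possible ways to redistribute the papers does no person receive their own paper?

1854

The number of derangements of 7 is !7 = Σ_{k=0}^{7} (-1)^k·7!/k!
= 7! - 7!/1! + 7!/2! - 7!/3! + 7!/4! - 7!/5! + 7!/6! - 7!/7!
= 5040 - 5040 + 2520 - 840 + 210 - 42 + 7 - 1
= 1854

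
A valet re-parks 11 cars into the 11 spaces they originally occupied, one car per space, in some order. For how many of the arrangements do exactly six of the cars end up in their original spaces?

Pick the 6 fixed positions: C(11,6) = 462 ways.
The other 5 form a derangement: !5 = 44.
Total: 462 × 44 = 20328.

20328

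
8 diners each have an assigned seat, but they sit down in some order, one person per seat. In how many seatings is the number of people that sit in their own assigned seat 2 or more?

10655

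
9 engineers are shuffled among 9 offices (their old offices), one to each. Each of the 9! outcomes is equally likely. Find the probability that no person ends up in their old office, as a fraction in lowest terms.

Favorable outcomes: !9 = 133496.
Total outcomes: 9! = 362880.
Probability = 133496/362880 = 16687/45360.

16687/45360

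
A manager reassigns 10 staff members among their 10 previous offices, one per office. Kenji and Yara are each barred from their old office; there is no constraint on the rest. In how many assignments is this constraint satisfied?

Let A_j be the event that the j-th constrained one is fixed. By inclusion-exclusion over the 2 events:
Σ_{j=0}^{2} (-1)^j C(2,j)(10-j)!
= C(2,0)·10! - C(2,1)·9! + C(2,2)·8!
= 3628800 - 725760 + 40320
= 2943360

2943360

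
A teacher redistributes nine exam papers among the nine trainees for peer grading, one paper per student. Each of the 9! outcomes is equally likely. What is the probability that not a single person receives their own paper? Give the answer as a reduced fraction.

Favorable outcomes: !9 = 133496.
Total outcomes: 9! = 362880.
Probability = 133496/362880 = 16687/45360.

16687/45360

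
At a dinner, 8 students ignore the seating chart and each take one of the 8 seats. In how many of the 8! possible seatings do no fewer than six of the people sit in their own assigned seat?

Sum C(8,i)·!(8-i) for i = 6..8:
  i=6: C(8,6)·!2 = 28·1 = 28
  i=7: C(8,7)·!1 = 8·0 = 0
  i=8: C(8,8)·!0 = 1·1 = 1
Total = 29.

29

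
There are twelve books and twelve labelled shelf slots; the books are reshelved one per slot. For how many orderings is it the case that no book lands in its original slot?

176214841

The number of derangements of 12 is !12 = Σ_{k=0}^{12} (-1)^k·12!/k!
= 12! - 12!/1! + 12!/2! - 12!/3! + 12!/4! - 12!/5! + 12!/6! - 12!/7! + 12!/8! - 12!/9! + 12!/10! - 12!/11! + 12!/12!
= 479001600 - 479001600 + 239500800 - 79833600 + 19958400 - 3991680 + 665280 - 95040 + 11880 - 1320 + 132 - 12 + 1
= 176214841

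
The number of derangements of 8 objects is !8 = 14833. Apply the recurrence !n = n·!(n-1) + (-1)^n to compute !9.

!9 = 9·14833 - 1 = 133496.

133496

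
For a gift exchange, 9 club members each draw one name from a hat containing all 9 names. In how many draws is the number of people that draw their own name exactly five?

Pick the 5 fixed positions: C(9,5) = 126 ways.
The other 4 form a derangement: !4 = 9.
Total: 126 × 9 = 1134.

1134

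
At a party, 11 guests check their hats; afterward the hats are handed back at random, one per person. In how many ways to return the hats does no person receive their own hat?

14684570

The subfactorial !11 = [11!/e] (nearest integer).
11! = 39916800, and 39916800/e ≈ 14684570.08, so !11 = 14684570.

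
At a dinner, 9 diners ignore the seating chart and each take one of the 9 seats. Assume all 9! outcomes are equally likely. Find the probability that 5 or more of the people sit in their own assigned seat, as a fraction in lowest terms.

Favorable outcomes: Σ_{i≥5} C(9,i)·!(9-i) = 126·9 + 84·2 + 36·1 + 9·0 + 1·1 = 1339.
Total outcomes: 9! = 362880.
Probability = 1339/362880 = 1339/362880.

1339/362880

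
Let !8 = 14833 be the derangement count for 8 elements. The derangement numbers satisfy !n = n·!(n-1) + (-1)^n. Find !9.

!9 = 9·14833 - 1 = 133496.

133496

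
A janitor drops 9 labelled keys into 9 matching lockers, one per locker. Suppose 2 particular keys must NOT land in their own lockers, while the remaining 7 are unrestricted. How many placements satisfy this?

287280

Inclusion-exclusion on the 2 forbidden self-matches:
Σ_{j=0}^{2} (-1)^j C(2,j)(9-j)!
= C(2,0)·9! - C(2,1)·8! + C(2,2)·7!
= 362880 - 80640 + 5040
= 287280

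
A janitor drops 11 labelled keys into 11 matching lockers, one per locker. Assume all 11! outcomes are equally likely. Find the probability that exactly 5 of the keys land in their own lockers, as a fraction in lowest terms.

53/17280

Favorable outcomes: C(11,5)·!6 = 462·265 = 122430.
Total outcomes: 11! = 39916800.
Probability = 122430/39916800 = 53/17280.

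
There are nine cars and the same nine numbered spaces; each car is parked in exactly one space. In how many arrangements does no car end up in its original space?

Recurrence: !9 = 8·(!8 + !7).
!9 = 8·(14833 + 1854) = 8·16687 = 133496

133496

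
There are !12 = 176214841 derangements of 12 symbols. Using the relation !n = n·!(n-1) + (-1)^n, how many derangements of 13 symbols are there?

2290792932

!13 = 13·176214841 - 1 = 2290792932.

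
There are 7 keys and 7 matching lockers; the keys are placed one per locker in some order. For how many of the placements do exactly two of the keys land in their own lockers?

Choose which 2 of the 7 are fixed: C(7,2) = 21.
The other 5 form a derangement: !5 = 44.
Total: 21 × 44 = 924.

924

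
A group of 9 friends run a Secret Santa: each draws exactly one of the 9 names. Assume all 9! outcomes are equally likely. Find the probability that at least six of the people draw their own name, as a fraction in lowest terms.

41/72576

Favorable outcomes: Σ_{i≥6} C(9,i)·!(9-i) = 84·2 + 36·1 + 9·0 + 1·1 = 205.
Total outcomes: 9! = 362880.
Probability = 205/362880 = 41/72576.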